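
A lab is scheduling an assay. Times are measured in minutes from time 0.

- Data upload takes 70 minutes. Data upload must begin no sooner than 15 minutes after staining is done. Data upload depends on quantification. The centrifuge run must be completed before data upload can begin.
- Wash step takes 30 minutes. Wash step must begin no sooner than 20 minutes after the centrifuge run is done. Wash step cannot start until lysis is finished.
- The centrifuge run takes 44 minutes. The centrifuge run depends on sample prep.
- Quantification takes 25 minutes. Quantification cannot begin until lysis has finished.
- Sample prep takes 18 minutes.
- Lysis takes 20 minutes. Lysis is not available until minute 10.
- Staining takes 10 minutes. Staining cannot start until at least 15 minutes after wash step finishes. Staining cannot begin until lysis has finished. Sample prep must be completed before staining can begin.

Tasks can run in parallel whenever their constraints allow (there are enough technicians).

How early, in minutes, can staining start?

Lysis waits on its own release at minute 10, so it starts at minute 10 and finishes at 10 + 20 = minute 30.
Sample prep has no prerequisites, so it starts at minute 0 and finishes at minute 18.
The centrifuge run waits on sample prep (finishes minute 18), so it starts at minute 18 and finishes at 18 + 44 = minute 62.
Wash step needs all of the centrifuge run (finishes minute 62, plus 20-minute gap → minute 82); lysis (finishes minute 30). That puts its earliest start at minute 82; it finishes at 82 + 30 = minute 112.
Staining waits on wash step (finishes minute 112, plus 15-minute gap → minute 127); lysis (finishes minute 30); sample prep (finishes minute 18). The latest of these is minute 127, which is the earliest staining can start.

127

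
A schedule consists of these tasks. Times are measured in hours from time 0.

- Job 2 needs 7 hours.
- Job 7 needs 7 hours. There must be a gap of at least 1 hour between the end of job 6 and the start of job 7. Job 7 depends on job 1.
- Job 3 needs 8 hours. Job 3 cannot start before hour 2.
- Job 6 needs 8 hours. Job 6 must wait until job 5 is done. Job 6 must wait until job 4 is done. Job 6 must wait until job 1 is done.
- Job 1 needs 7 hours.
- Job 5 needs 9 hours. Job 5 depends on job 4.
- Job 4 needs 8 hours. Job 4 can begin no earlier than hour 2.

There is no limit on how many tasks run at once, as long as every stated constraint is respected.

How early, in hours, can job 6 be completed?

Job 4 waits on its own release at hour 2, so it starts at hour 2 and finishes at 2 + 8 = hour 10.
Job 5 cannot begin until job 4 (finishes hour 10). It runs from hour 10 to 10 + 9 = hour 19.
Nothing blocks job 1, so it runs from hour 0 to hour 7.
For job 6: job 5 (finishes hour 19); job 4 (finishes hour 10); job 1 (finishes hour 7). Taking the maximum gives a start of hour 19, and it finishes at 19 + 8 = hour 27.

27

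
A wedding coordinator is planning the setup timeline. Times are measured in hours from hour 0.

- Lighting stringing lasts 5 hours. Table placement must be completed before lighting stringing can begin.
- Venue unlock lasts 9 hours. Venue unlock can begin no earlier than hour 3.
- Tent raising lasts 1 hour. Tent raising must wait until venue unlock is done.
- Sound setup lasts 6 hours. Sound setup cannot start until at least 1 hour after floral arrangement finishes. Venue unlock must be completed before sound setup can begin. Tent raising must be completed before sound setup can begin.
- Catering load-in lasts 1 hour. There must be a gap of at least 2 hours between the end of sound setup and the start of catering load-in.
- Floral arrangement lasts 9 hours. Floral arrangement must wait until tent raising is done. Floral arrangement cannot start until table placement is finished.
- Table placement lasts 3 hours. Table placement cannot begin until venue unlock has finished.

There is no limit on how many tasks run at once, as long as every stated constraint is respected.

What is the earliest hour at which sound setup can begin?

25

Venue unlock cannot begin until its own release at hour 3. It runs from hour 3 to 3 + 9 = hour 12.
Table placement cannot begin until venue unlock (finishes hour 12). It runs from hour 12 to 12 + 3 = hour 15.
Tent raising waits on venue unlock (finishes hour 12), so it starts at hour 12 and finishes at 12 + 1 = hour 13.
Floral arrangement needs all of tent raising (finishes hour 13); table placement (finishes hour 15). That puts its earliest start at hour 15; it finishes at 15 + 9 = hour 24.
Sound setup waits on floral arrangement (finishes hour 24, plus 1-hour gap → hour 25); venue unlock (finishes hour 12); tent raising (finishes hour 13). The latest of these is hour 25, which is the earliest sound setup can start.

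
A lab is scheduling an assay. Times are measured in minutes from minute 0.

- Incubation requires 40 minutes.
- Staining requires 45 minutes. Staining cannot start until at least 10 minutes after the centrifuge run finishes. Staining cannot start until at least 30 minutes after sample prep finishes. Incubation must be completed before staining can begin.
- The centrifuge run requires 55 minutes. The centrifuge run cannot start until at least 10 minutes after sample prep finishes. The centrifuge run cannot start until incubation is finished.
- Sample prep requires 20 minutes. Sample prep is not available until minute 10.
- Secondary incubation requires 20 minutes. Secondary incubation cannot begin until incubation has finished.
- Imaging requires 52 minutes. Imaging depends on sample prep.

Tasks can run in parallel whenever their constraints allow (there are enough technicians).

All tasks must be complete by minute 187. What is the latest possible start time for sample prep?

Nothing follows staining; the deadline of minute 187 is its only limit. It must start by 187 − 45 = minute 142.
Since staining (must start by minute 142, minus 10-minute gap → minute 132) depends on it, the centrifuge run must finish by minute 132. Backing off its 55-minute duration gives a latest start of minute 77.
Nothing follows imaging; the deadline of minute 187 is its only limit. It must start by 187 − 52 = minute 135.
Sample prep feeds the centrifuge run (must start by minute 77, minus 10-minute gap → minute 67); staining (must start by minute 142, minus 30-minute gap → minute 112); imaging (must start by minute 135). Taking the minimum, sample prep must finish by minute 67 and start by 67 − 20 = minute 47.

47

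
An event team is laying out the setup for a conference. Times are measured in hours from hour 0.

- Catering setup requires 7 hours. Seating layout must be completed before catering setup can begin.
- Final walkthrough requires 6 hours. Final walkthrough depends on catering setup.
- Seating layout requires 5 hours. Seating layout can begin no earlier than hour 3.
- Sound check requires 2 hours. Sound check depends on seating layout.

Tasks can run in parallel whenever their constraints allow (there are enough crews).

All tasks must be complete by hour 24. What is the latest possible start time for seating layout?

6

Final walkthrough has no dependents, so it just needs to finish by hour 24. Starting by 24 − 6 = hour 18 achieves that.
Catering setup has to be done before final walkthrough (must start by hour 18). That means finishing by hour 18, i.e. starting by 18 − 7 = hour 11.
To finish by hour 24, sound check (duration 2) must start no later than hour 22.
Seating layout has several dependents: catering setup (must start by hour 11); sound check (must start by hour 22). The earliest of those limits is hour 11, so seating layout must start by 11 − 5 = hour 6.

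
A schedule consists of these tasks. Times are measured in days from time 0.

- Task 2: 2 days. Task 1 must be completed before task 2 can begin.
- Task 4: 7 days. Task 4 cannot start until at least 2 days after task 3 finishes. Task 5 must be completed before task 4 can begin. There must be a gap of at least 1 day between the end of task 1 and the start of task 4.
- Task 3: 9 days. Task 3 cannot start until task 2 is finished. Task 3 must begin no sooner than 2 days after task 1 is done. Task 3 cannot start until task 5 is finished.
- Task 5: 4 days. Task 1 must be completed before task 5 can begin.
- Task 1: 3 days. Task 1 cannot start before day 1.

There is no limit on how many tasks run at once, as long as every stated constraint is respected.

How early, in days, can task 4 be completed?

26

Task 1 waits on its own release at day 1, so it starts at day 1 and finishes at 1 + 3 = day 4.
Task 5 waits on task 1 (finishes day 4), so it starts at day 4 and finishes at 4 + 4 = day 8.
After task 1 (finishes day 4), task 2 can start at day 4 and finishes at day 6.
For task 3: task 2 (finishes day 6); task 1 (finishes day 4, plus 2-day gap → day 6); task 5 (finishes day 8). Taking the maximum gives a start of day 8, and it finishes at 8 + 9 = day 17.
Task 4 cannot start until task 3 (finishes day 17, plus 2-day gap → day 19); task 5 (finishes day 8); task 1 (finishes day 4, plus 1-day gap → day 5). The controlling bound is day 19, so task 4 finishes at 19 + 7 = day 26.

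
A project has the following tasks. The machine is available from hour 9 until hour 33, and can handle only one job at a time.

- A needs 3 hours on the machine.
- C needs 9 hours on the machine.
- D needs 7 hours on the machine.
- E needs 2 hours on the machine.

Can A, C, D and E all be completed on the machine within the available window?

Yes

The machine window is 33 − 9 = 24 hours.
Running back to back, the jobs need 3 + 9 + 7 + 2 = 21 hours on the machine.
Since 21 ≤ 24, they fit within the window.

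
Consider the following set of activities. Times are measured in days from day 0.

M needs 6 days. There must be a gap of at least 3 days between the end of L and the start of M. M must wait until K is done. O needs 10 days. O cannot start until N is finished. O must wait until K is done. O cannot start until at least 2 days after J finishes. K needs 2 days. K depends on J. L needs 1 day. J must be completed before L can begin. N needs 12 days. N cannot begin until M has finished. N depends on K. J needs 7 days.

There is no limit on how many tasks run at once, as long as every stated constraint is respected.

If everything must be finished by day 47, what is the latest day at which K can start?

17

O must finish by day 47; it takes 10 days, so it must start by 47 − 10 = day 37.
Since O (must start by day 37) depends on it, N must finish by day 37. Backing off its 12-day duration gives a latest start of day 25.
Since N (must start by day 25) depends on it, M must finish by day 25. Backing off its 6-day duration gives a latest start of day 19.
K feeds M (must start by day 19); N (must start by day 25); O (must start by day 37). Taking the minimum, K must finish by day 19 and start by 19 − 2 = day 17.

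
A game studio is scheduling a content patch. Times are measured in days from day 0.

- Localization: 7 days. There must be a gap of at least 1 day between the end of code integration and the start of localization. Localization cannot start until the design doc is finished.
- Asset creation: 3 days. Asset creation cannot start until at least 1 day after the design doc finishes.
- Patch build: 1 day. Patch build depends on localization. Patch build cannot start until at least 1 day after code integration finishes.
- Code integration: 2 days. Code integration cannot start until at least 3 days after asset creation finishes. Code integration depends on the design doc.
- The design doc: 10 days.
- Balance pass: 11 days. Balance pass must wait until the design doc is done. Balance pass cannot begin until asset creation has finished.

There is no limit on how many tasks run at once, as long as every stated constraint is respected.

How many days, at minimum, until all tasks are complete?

The design doc can start immediately at day 0; it finishes at day 10.
Asset creation waits on the design doc (finishes day 10, plus 1-day gap → day 11), so it starts at day 11 and finishes at 11 + 3 = day 14.
Balance pass has to wait for the design doc (finishes day 10); asset creation (finishes day 14). The latest of these is day 14, so balance pass runs day 14 to 14 + 11 = day 25.
For code integration: asset creation (finishes day 14, plus 3-day gap → day 17); the design doc (finishes day 10). Taking the maximum gives a start of day 17, and it finishes at 17 + 2 = day 19.
Localization has to wait for code integration (finishes day 19, plus 1-day gap → day 20); the design doc (finishes day 10). The latest of these is day 20, so localization runs day 20 to 20 + 7 = day 27.
Patch build needs all of localization (finishes day 27); code integration (finishes day 19, plus 1-day gap → day 20). That puts its earliest start at day 27; it finishes at 27 + 1 = day 28.
All tasks are finished once the last one completes. Finish times: The design doc at 10, Asset creation at 14, Code integration at 19, Balance pass at 25, Localization at 27, Patch build at 28. The latest is day 28.

28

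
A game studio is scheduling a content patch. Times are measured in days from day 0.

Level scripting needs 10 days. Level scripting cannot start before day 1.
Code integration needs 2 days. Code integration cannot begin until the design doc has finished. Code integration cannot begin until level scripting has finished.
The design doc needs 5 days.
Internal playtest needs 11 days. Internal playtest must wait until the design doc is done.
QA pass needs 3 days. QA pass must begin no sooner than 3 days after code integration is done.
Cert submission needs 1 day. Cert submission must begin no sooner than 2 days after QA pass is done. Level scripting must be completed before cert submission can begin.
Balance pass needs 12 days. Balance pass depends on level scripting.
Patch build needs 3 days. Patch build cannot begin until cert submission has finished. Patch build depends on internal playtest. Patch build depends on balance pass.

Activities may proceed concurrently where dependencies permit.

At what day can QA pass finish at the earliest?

Level scripting waits on its own release at day 1, so it starts at day 1 and finishes at 1 + 10 = day 11.
The design doc can start immediately at day 0; it finishes at day 5.
For code integration: the design doc (finishes day 5); level scripting (finishes day 11). Taking the maximum gives a start of day 11, and it finishes at 11 + 2 = day 13.
QA pass cannot begin until code integration (finishes day 13, plus 3-day gap → day 16). It runs from day 16 to 16 + 3 = day 19.

19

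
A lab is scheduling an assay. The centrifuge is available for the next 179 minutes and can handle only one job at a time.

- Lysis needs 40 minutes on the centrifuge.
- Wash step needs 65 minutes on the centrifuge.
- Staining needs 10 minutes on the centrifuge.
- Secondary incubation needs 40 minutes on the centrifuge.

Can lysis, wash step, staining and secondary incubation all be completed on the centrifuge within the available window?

Yes

Running back to back, the jobs need 40 + 65 + 10 + 40 = 155 minutes on the centrifuge.
Since 155 ≤ 179, they fit within the window.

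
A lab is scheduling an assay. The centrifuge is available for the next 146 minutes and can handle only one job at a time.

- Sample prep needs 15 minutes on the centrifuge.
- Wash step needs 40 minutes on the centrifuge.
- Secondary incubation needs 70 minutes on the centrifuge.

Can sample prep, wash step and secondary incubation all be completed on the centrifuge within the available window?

Running back to back, the jobs need 15 + 40 + 70 = 125 minutes on the centrifuge.
Since 125 ≤ 146, they fit within the window.

Yes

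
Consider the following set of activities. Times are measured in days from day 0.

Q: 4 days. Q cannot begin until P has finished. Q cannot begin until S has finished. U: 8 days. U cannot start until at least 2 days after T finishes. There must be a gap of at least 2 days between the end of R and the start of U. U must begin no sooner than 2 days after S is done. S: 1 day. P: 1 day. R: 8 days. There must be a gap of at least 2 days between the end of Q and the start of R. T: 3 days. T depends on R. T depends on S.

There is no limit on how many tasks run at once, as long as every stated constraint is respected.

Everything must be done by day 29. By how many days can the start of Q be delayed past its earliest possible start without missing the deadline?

S has no prerequisites, so it starts at day 0 and finishes at day 1.
Nothing blocks P, so it runs from day 0 to day 1.
Q needs all of P (finishes day 1); S (finishes day 1). That puts its earliest start at day 1; it finishes at 1 + 4 = day 5.

Working backward from the deadline:
Nothing follows U; the deadline of day 29 is its only limit. It must start by 29 − 8 = day 21.
T has to be done before U (must start by day 21, minus 2-day gap → day 19). That means finishing by day 19, i.e. starting by 19 − 3 = day 16.
R feeds T (must start by day 16); U (must start by day 21, minus 2-day gap → day 19). Taking the minimum, R must finish by day 16 and start by 16 − 8 = day 8.
Q must finish before R (must start by day 8, minus 2-day gap → day 6). With a 4-day duration, Q must start by 6 − 4 = day 2.
So Q can start as early as day 1 and as late as day 2, giving 2 − 1 = 1 day of slack.

1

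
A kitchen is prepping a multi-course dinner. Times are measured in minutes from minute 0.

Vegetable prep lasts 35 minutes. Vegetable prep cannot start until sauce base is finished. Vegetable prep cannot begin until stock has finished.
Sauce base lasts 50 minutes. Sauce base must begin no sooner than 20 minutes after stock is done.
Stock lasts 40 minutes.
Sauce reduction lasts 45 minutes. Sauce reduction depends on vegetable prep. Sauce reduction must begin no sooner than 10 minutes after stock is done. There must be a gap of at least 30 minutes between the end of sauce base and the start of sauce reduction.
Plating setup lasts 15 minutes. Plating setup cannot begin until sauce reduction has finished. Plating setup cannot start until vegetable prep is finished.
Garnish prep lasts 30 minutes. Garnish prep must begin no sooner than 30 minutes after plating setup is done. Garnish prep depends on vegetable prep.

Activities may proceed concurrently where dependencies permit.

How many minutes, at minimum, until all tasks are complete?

265

Stock can start immediately at minute 0; it finishes at minute 40.
Sauce base waits on stock (finishes minute 40, plus 20-minute gap → minute 60), so it starts at minute 60 and finishes at 60 + 50 = minute 110.
For vegetable prep: sauce base (finishes minute 110); stock (finishes minute 40). Taking the maximum gives a start of minute 110, and it finishes at 110 + 35 = minute 145.
Sauce reduction has to wait for vegetable prep (finishes minute 145); stock (finishes minute 40, plus 10-minute gap → minute 50); sauce base (finishes minute 110, plus 30-minute gap → minute 140). The latest of these is minute 145, so sauce reduction runs minute 145 to 145 + 45 = minute 190.
For plating setup: sauce reduction (finishes minute 190); vegetable prep (finishes minute 145). Taking the maximum gives a start of minute 190, and it finishes at 190 + 15 = minute 205.
Garnish prep cannot start until plating setup (finishes minute 205, plus 30-minute gap → minute 235); vegetable prep (finishes minute 145). The controlling bound is minute 235, so garnish prep finishes at 235 + 30 = minute 265.
All tasks are finished once the last one completes. Finish times: Stock at 40, Sauce base at 110, Vegetable prep at 145, Sauce reduction at 190, Plating setup at 205, Garnish prep at 265. The latest is minute 265.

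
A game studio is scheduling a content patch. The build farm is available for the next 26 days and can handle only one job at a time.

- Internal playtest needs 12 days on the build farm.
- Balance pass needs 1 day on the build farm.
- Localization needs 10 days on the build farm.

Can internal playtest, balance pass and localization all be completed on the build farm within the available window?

Running back to back, the jobs need 12 + 1 + 10 = 23 days on the build farm.
Since 23 ≤ 26, they fit within the window.

Yes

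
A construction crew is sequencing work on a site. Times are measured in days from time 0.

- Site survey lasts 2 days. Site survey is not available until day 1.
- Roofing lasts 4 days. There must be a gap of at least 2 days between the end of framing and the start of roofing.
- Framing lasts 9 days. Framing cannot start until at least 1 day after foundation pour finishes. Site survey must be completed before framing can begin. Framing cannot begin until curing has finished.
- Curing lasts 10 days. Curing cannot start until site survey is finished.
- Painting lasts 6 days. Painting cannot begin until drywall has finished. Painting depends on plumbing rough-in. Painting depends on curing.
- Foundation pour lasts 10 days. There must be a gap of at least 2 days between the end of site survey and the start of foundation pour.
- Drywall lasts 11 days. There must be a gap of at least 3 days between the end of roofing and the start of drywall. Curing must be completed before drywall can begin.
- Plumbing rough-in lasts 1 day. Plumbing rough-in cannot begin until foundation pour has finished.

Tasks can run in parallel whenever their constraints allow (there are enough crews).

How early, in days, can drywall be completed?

Site survey waits on its own release at day 1, so it starts at day 1 and finishes at 1 + 2 = day 3.
Curing waits on site survey (finishes day 3), so it starts at day 3 and finishes at 3 + 10 = day 13.
After site survey (finishes day 3, plus 2-day gap → day 5), foundation pour can start at day 5 and finishes at day 15.
For framing: foundation pour (finishes day 15, plus 1-day gap → day 16); site survey (finishes day 3); curing (finishes day 13). Taking the maximum gives a start of day 16, and it finishes at 16 + 9 = day 25.
Roofing cannot begin until framing (finishes day 25, plus 2-day gap → day 27). It runs from day 27 to 27 + 4 = day 31.
Drywall cannot start until roofing (finishes day 31, plus 3-day gap → day 34); curing (finishes day 13). The controlling bound is day 34, so drywall finishes at 34 + 11 = day 45.

45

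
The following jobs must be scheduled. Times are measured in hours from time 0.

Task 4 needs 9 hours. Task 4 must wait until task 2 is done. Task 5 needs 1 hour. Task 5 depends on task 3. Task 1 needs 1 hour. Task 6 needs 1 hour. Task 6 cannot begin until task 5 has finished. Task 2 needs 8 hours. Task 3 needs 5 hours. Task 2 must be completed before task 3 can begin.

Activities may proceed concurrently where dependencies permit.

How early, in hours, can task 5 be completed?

Nothing blocks task 2, so it runs from hour 0 to hour 8.
Task 3 cannot begin until task 2 (finishes hour 8). It runs from hour 8 to 8 + 5 = hour 13.
After task 3 (finishes hour 13), task 5 can start at hour 13 and finishes at hour 14.

14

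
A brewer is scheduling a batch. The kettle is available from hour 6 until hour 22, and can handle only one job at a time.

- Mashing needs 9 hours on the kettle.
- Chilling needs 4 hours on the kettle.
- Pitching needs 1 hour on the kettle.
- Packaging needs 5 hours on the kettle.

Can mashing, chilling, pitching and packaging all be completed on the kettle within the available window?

No

The kettle window is 22 − 6 = 16 hours.
Running back to back, the jobs need 9 + 4 + 1 + 5 = 19 hours on the kettle.
Since 19 > 16, they cannot all fit.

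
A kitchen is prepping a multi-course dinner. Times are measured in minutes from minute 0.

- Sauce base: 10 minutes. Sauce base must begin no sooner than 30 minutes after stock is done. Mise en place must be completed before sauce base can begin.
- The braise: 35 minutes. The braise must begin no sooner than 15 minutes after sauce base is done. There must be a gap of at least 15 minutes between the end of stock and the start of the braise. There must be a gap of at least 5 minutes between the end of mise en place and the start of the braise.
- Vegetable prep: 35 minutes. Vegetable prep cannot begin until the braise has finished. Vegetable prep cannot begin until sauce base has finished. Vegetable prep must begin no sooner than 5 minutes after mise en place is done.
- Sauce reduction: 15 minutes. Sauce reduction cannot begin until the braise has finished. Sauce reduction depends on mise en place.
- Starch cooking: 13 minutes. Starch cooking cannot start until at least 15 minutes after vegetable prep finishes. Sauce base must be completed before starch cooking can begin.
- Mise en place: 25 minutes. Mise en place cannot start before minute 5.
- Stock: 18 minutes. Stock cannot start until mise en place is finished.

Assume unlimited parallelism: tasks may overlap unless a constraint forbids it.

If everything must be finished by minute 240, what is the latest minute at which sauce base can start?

Starch cooking has no dependents, so it just needs to finish by minute 240. Starting by 240 − 13 = minute 227 achieves that.
Vegetable prep feeds into starch cooking (must start by minute 227, minus 15-minute gap → minute 212); so vegetable prep must finish by minute 212 and therefore start by minute 177.
To finish by minute 240, sauce reduction (duration 15) must start no later than minute 225.
The braise has several dependents: vegetable prep (must start by minute 177); sauce reduction (must start by minute 225). The earliest of those limits is minute 177, so the braise must start by 177 − 35 = minute 142.
Sauce base must finish in time for the braise (must start by minute 142, minus 15-minute gap → minute 127); vegetable prep (must start by minute 177); starch cooking (must start by minute 227). The tightest is minute 127, so sauce base must start by 127 − 10 = minute 117.

117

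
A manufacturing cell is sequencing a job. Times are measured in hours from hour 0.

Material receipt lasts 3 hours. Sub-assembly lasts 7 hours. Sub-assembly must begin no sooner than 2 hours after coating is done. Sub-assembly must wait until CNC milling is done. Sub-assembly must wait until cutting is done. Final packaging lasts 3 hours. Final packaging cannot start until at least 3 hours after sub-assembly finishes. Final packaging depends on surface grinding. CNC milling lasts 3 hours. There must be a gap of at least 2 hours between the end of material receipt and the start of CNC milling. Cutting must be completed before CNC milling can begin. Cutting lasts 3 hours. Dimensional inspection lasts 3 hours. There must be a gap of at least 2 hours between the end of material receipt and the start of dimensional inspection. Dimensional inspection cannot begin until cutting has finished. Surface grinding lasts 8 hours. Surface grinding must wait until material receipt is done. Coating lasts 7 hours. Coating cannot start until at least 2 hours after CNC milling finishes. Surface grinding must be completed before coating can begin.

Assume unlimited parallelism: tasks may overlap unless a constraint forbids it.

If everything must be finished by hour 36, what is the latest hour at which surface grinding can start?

6

Final packaging must finish by hour 36; it takes 3 hours, so it must start by 36 − 3 = hour 33.
Since final packaging (must start by hour 33, minus 3-hour gap → hour 30) depends on it, sub-assembly must finish by hour 30. Backing off its 7-hour duration gives a latest start of hour 23.
Coating feeds into sub-assembly (must start by hour 23, minus 2-hour gap → hour 21); so coating must finish by hour 21 and therefore start by hour 14.
For surface grinding: coating (must start by hour 14); final packaging (must start by hour 33). The most restrictive is hour 14; with an 8-hour duration, surface grinding must start by hour 6.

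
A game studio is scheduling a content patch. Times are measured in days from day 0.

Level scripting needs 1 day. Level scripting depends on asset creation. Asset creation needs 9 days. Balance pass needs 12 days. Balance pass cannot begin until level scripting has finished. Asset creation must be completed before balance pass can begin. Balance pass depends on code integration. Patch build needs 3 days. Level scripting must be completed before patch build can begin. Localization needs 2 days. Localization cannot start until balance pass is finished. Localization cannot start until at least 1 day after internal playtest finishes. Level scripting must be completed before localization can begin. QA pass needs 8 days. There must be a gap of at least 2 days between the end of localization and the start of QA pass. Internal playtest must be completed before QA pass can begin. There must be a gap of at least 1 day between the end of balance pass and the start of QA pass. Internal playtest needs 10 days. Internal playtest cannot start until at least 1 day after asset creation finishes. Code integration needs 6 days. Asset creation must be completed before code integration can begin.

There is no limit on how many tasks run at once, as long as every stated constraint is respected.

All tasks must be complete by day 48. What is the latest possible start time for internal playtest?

To finish by day 48, QA pass (duration 8) must start no later than day 40.
Localization has to be done before QA pass (must start by day 40, minus 2-day gap → day 38). That means finishing by day 38, i.e. starting by 38 − 2 = day 36.
Internal playtest has several dependents: localization (must start by day 36, minus 1-day gap → day 35); QA pass (must start by day 40). The earliest of those limits is day 35, so internal playtest must start by 35 − 10 = day 25.

25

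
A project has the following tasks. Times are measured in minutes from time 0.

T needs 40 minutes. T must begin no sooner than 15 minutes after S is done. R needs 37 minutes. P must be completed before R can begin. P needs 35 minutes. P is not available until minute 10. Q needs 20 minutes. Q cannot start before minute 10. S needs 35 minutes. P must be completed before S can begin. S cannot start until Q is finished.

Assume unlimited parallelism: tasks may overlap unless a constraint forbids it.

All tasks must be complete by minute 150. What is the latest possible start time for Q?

40

To finish by minute 150, T (duration 40) must start no later than minute 110.
S feeds into T (must start by minute 110, minus 15-minute gap → minute 95); so S must finish by minute 95 and therefore start by minute 60.
Since S (must start by minute 60) depends on it, Q must finish by minute 60. Backing off its 20-minute duration gives a latest start of minute 40.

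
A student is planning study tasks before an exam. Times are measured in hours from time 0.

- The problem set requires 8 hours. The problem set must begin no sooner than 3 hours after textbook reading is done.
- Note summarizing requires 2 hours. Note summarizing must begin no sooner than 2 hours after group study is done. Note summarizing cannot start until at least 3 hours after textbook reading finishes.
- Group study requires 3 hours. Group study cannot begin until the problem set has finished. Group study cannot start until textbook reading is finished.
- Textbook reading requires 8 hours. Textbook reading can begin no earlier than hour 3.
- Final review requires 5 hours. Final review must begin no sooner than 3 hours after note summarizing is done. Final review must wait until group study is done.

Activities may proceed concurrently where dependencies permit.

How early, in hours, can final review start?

After its own release at hour 3, textbook reading can start at hour 3 and finishes at hour 11.
The problem set cannot begin until textbook reading (finishes hour 11, plus 3-hour gap → hour 14). It runs from hour 14 to 14 + 8 = hour 22.
Group study needs all of the problem set (finishes hour 22); textbook reading (finishes hour 11). That puts its earliest start at hour 22; it finishes at 22 + 3 = hour 25.
Note summarizing needs all of group study (finishes hour 25, plus 2-hour gap → hour 27); textbook reading (finishes hour 11, plus 3-hour gap → hour 14). That puts its earliest start at hour 27; it finishes at 27 + 2 = hour 29.
Final review waits on note summarizing (finishes hour 29, plus 3-hour gap → hour 32); group study (finishes hour 25). The latest of these is hour 32, which is the earliest final review can start.

32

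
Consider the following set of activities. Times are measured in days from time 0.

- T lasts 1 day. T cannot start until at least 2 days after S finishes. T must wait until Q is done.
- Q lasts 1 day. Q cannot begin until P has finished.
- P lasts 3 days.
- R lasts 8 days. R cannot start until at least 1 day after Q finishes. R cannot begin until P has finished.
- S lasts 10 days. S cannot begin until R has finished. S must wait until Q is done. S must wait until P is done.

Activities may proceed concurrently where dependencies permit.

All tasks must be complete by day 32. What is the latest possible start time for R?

Nothing follows T; the deadline of day 32 is its only limit. It must start by 32 − 1 = day 31.
S feeds into T (must start by day 31, minus 2-day gap → day 29); so S must finish by day 29 and therefore start by day 19.
R feeds into S (must start by day 19); so R must finish by day 19 and therefore start by day 11.

11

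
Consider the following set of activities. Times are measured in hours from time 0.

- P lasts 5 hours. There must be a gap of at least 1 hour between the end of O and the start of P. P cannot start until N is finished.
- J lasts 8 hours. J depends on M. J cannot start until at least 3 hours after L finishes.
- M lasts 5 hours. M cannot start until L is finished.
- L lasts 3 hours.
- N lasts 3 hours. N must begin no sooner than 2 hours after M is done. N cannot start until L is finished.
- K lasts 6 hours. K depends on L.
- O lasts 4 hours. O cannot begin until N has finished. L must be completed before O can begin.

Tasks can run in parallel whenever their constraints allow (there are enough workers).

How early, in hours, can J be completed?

16

L can start immediately at hour 0; it finishes at hour 3.
M waits on L (finishes hour 3), so it starts at hour 3 and finishes at 3 + 5 = hour 8.
J needs all of M (finishes hour 8); L (finishes hour 3, plus 3-hour gap → hour 6). That puts its earliest start at hour 8; it finishes at 8 + 8 = hour 16.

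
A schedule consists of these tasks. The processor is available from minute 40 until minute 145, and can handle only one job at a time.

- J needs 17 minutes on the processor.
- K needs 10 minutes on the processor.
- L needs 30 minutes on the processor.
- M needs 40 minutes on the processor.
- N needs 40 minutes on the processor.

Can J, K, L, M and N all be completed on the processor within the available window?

The processor window is 145 − 40 = 105 minutes.
Running back to back, the jobs need 17 + 10 + 30 + 40 + 40 = 137 minutes on the processor.
Since 137 > 105, they cannot all fit.

No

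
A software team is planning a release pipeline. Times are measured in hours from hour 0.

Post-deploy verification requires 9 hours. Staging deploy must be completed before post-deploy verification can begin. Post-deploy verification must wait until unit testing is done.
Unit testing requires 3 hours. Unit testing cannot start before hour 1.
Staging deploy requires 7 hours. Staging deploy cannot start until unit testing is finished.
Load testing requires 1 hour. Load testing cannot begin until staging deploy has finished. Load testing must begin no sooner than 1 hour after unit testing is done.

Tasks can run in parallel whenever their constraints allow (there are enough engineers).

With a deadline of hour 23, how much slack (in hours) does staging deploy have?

3

Unit testing waits on its own release at hour 1, so it starts at hour 1 and finishes at 1 + 3 = hour 4.
Staging deploy waits on unit testing (finishes hour 4), so it starts at hour 4 and finishes at 4 + 7 = hour 11.

Working backward from the deadline:
To finish by hour 23, load testing (duration 1) must start no later than hour 22.
To finish by hour 23, post-deploy verification (duration 9) must start no later than hour 14.
Staging deploy has several dependents: load testing (must start by hour 22); post-deploy verification (must start by hour 14). The earliest of those limits is hour 14, so staging deploy must start by 14 − 7 = hour 7.
So staging deploy can start as early as hour 4 and as late as hour 7, giving 7 − 4 = 3 hours of slack.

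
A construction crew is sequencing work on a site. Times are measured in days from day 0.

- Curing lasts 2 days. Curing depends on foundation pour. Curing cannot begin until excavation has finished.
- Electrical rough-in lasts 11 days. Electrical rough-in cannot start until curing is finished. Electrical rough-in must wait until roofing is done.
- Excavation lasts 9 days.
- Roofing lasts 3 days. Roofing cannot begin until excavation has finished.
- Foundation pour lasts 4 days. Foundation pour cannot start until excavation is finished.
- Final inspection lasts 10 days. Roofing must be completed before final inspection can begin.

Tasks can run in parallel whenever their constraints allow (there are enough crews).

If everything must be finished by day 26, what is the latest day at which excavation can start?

0

To finish by day 26, electrical rough-in (duration 11) must start no later than day 15.
Since electrical rough-in (must start by day 15) depends on it, curing must finish by day 15. Backing off its 2-day duration gives a latest start of day 13.
Since curing (must start by day 13) depends on it, foundation pour must finish by day 13. Backing off its 4-day duration gives a latest start of day 9.
Final inspection must finish by day 26; it takes 10 days, so it must start by 26 − 10 = day 16.
Roofing feeds electrical rough-in (must start by day 15); final inspection (must start by day 16). Taking the minimum, roofing must finish by day 15 and start by 15 − 3 = day 12.
For excavation: foundation pour (must start by day 9); curing (must start by day 13); roofing (must start by day 12). The most restrictive is day 9; with a 9-day duration, excavation must start by day 0.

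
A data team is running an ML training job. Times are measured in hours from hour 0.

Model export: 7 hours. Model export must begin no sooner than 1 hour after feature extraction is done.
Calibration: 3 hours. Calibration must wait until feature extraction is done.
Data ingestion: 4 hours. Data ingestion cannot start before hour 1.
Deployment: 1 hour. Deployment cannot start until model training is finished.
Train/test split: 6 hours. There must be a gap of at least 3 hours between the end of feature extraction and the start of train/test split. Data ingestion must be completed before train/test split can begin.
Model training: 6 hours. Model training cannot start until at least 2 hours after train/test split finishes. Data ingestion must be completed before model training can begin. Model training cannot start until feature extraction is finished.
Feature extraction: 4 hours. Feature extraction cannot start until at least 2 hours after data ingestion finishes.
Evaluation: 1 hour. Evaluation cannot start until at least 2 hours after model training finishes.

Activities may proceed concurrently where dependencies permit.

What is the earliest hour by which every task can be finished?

31

Data ingestion cannot begin until its own release at hour 1. It runs from hour 1 to 1 + 4 = hour 5.
Feature extraction waits on data ingestion (finishes hour 5, plus 2-hour gap → hour 7), so it starts at hour 7 and finishes at 7 + 4 = hour 11.
Model export waits on feature extraction (finishes hour 11, plus 1-hour gap → hour 12), so it starts at hour 12 and finishes at 12 + 7 = hour 19.
Calibration waits on feature extraction (finishes hour 11), so it starts at hour 11 and finishes at 11 + 3 = hour 14.
Train/test split cannot start until feature extraction (finishes hour 11, plus 3-hour gap → hour 14); data ingestion (finishes hour 5). The controlling bound is hour 14, so train/test split finishes at 14 + 6 = hour 20.
Model training needs all of train/test split (finishes hour 20, plus 2-hour gap → hour 22); data ingestion (finishes hour 5); feature extraction (finishes hour 11). That puts its earliest start at hour 22; it finishes at 22 + 6 = hour 28.
Deployment cannot begin until model training (finishes hour 28). It runs from hour 28 to 28 + 1 = hour 29.
After model training (finishes hour 28, plus 2-hour gap → hour 30), evaluation can start at hour 30 and finishes at hour 31.
All tasks are finished once the last one completes. Finish times: Data ingestion at 5, Feature extraction at 11, Train/test split at 20, Model training at 28, Evaluation at 31, Calibration at 14, Model export at 19, Deployment at 29. The latest is hour 31.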